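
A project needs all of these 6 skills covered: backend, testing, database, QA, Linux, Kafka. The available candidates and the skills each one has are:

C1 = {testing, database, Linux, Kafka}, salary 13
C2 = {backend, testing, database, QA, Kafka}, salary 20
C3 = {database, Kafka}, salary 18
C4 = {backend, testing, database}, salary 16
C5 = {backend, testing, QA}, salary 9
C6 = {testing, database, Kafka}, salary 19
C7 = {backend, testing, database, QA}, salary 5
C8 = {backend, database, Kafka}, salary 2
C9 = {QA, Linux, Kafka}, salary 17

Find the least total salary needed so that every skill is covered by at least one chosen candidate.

C1, C7 cover every skill at salary 13 + 5 = 18.
Any cover uses at least 2 candidates; among all covering selections none totals below 18.
Greedy by coverage-per-salary would pick C8, C7, C1 for 20 — worse than the optimum 18.

18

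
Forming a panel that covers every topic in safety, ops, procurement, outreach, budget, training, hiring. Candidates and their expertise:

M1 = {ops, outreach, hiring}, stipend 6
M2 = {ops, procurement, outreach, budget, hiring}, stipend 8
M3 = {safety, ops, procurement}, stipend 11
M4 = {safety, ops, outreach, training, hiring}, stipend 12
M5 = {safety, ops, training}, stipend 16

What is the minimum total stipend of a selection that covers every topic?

20

M2, M4 cover every topic at stipend 8 + 12 = 20.
Any cover uses at least 2 members; among all covering selections none totals below 20.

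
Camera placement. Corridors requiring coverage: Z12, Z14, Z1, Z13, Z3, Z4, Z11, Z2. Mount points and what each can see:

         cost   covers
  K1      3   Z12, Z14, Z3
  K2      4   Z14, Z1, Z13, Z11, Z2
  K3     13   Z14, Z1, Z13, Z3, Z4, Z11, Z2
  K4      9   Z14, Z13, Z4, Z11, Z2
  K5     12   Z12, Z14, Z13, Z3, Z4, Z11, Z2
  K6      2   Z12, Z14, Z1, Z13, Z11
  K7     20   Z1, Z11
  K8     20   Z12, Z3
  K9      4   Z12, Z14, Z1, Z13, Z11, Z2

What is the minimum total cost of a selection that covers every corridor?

14

K5, K6 cover every corridor at cost 12 + 2 = 14.
Any cover uses at least 2 camera mounts; among all covering selections none totals below 14.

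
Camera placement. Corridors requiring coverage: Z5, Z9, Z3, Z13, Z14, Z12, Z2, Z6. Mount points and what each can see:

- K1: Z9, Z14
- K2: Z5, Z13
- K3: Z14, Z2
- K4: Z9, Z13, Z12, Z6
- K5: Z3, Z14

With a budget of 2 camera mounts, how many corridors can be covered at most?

6

Choosing K3, K4 covers {Z9, Z13, Z14, Z12, Z2, Z6} — 6 corridors.
No choice of 2 camera mounts does better; here Z5, Z3 are left uncovered.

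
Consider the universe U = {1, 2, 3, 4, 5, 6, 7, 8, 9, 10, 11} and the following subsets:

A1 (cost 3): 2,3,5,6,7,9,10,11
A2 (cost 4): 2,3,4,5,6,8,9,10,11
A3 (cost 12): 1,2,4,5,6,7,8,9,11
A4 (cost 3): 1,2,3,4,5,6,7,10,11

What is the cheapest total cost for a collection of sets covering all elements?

A2, A4 cover every element at cost 4 + 3 = 7.
Any cover uses at least 2 sets; among all covering selections none totals below 7.

7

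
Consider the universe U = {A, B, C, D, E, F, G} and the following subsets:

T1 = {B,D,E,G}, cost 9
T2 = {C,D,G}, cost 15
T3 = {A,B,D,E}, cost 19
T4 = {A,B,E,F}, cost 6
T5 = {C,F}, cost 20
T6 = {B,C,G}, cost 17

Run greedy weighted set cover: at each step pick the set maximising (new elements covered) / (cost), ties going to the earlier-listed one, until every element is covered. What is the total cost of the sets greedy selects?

30

Pick 1: T4 adds 4 new (A, B, E, F) at cost 6 (ratio 4/6).
Pick 2: T1 adds 2 new (D, G) at cost 9 (ratio 2/9).
Pick 3: T2 adds 1 new (C) at cost 15 (ratio 1/15).
Greedy total cost: 6 + 9 + 15 = 30. (The true optimum is 21, so greedy overshoots here.)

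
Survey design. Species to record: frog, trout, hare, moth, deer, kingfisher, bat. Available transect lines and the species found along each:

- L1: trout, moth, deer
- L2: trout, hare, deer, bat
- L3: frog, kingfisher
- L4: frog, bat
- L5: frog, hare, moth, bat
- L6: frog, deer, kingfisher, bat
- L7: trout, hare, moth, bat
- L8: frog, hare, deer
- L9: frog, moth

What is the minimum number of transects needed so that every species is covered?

L6, L7 together cover {frog, trout, hare, moth, deer, kingfisher, bat} — every species.
No single transect contains all 7 species, so 2 is optimal.
Greedy (largest uncovered first) would take L2, L3, L1 — 3 transects — but 2 suffice.

2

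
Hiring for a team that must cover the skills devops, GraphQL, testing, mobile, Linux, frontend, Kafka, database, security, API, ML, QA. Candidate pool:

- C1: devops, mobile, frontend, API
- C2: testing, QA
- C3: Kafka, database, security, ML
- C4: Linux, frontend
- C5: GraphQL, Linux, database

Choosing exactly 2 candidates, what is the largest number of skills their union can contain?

8

Choosing C1, C3 covers {devops, mobile, frontend, Kafka, database, security, API, ML} — 8 skills.
No choice of 2 candidates does better; here GraphQL, testing, Linux, QA are left uncovered.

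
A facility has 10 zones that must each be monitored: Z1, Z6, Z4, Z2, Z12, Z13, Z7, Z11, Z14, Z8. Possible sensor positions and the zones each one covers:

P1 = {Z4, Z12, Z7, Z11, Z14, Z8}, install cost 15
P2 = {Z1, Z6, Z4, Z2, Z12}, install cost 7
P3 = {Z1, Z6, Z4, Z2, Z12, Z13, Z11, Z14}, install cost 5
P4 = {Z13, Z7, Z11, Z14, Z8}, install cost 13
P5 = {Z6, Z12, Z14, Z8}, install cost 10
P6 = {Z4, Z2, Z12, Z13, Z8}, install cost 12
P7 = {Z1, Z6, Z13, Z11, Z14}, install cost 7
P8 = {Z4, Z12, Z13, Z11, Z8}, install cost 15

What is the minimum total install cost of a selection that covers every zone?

18

P3, P4 cover every zone at install cost 5 + 13 = 18.
Any cover uses at least 2 sensor positions; among all covering selections none totals below 18.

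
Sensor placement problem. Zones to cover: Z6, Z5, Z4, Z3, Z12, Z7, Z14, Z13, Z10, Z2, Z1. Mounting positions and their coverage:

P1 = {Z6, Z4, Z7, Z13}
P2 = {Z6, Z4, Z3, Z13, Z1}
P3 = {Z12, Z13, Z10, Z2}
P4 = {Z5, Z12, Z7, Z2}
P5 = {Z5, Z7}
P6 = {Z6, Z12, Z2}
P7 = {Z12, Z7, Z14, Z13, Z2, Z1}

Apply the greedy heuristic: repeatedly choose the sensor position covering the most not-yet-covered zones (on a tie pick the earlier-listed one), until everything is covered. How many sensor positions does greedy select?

Pick 1: P7 covers 6 new zones (Z12, Z7, Z14, Z13, Z2, Z1).
Pick 2: P2 covers 3 new zones (Z6, Z4, Z3).
Pick 3: P3 covers 1 new zones (Z10).
Pick 4: P4 covers 1 new zones (Z5).
Greedy uses 4 sensor positions.

4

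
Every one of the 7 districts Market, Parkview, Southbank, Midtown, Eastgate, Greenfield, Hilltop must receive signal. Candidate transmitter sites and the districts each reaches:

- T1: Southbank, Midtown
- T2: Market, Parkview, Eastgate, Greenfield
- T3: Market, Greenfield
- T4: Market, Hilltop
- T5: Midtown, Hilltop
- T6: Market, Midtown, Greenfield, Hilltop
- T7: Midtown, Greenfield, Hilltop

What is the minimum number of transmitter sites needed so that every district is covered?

3

T1, T2, T4 together cover {Market, Parkview, Southbank, Midtown, Eastgate, Greenfield, Hilltop} — every district.
No 2 of the 7 transmitter sites cover everything (all 21 pairs fall short), so 3 is minimum.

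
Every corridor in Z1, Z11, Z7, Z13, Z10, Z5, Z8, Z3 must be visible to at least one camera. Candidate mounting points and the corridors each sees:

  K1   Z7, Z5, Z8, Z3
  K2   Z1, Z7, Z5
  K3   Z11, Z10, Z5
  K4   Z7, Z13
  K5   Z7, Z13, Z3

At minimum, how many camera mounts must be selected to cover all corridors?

4

K1, K2, K3, K4 together cover {Z1, Z11, Z7, Z13, Z10, Z5, Z8, Z3} — every corridor.
No 3 of the 5 camera mounts cover everything (all 10 triples fall short), so 4 is minimum.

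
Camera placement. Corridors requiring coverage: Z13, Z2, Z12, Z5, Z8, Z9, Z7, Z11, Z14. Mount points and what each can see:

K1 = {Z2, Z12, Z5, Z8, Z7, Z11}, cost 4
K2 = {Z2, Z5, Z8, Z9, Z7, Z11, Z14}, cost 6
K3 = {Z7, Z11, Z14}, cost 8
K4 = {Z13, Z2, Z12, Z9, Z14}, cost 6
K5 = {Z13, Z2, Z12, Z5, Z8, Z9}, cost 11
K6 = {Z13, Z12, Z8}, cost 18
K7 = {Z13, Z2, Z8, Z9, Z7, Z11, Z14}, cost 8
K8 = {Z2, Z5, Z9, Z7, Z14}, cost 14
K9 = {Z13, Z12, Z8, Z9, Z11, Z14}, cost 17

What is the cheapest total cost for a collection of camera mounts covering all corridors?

K1, K4 cover every corridor at cost 4 + 6 = 10.
Any cover uses at least 2 camera mounts; among all covering selections none totals below 10.

10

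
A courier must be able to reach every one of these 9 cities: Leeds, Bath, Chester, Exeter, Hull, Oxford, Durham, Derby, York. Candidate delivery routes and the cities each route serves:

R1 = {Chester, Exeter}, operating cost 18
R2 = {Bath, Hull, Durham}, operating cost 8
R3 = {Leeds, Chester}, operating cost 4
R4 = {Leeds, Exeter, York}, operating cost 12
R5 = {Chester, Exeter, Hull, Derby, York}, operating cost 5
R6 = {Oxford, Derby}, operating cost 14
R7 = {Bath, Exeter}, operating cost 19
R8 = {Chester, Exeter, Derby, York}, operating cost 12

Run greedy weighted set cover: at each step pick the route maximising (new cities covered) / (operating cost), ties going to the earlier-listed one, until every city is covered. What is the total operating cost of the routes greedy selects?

31

Pick 1: R5 adds 5 new (Chester, Exeter, Hull, Derby, York) at operating cost 5 (ratio 5/5).
Pick 2: R2 adds 2 new (Bath, Durham) at operating cost 8 (ratio 2/8).
Pick 3: R3 adds 1 new (Leeds) at operating cost 4 (ratio 1/4).
Pick 4: R6 adds 1 new (Oxford) at operating cost 14 (ratio 1/14).
Greedy total operating cost: 5 + 8 + 4 + 14 = 31.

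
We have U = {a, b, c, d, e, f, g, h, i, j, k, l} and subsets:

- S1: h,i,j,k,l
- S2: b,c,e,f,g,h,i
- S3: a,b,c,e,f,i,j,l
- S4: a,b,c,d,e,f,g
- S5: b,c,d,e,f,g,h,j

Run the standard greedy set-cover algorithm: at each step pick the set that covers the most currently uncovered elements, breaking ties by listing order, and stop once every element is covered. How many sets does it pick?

Pick 1: S3 covers 8 new elements (a, b, c, e, f, i, j, l).
Pick 2: S5 covers 3 new elements (d, g, h).
Pick 3: S1 covers 1 new elements (k).
Greedy uses 3 sets. (The true minimum is 2.)

3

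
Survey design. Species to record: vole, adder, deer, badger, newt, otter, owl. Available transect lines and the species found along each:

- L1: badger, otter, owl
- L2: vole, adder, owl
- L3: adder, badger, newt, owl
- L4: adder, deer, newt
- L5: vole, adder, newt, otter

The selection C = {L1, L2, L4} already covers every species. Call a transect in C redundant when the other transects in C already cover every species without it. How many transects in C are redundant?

0

Drop L1: badger, otter uncovered — not redundant.
Drop L2: vole uncovered — not redundant.
Drop L4: deer, newt uncovered — not redundant.
None of the transects in C is redundant.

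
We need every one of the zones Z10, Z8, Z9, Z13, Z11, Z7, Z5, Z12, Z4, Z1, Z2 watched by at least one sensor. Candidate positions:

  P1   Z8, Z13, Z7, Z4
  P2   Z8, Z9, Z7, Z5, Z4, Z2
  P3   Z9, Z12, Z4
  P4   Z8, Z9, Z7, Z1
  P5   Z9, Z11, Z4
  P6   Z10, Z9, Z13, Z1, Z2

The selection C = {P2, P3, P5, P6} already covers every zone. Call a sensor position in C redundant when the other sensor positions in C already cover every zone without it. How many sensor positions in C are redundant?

0

Drop P2: Z8, Z7, Z5 uncovered — not redundant.
Drop P3: Z12 uncovered — not redundant.
Drop P5: Z11 uncovered — not redundant.
Drop P6: Z10, Z13, Z1 uncovered — not redundant.
None of the sensor positions in C is redundant.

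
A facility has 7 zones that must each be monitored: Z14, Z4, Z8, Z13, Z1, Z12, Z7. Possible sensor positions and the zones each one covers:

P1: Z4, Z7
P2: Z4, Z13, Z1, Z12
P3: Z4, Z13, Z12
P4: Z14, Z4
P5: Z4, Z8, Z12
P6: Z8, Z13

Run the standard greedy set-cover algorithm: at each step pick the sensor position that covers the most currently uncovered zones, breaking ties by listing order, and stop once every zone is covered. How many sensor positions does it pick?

4

Pick 1: P2 covers 4 new zones (Z4, Z13, Z1, Z12).
Pick 2: P1 covers 1 new zones (Z7).
Pick 3: P4 covers 1 new zones (Z14).
Pick 4: P5 covers 1 new zones (Z8).
Greedy uses 4 sensor positions.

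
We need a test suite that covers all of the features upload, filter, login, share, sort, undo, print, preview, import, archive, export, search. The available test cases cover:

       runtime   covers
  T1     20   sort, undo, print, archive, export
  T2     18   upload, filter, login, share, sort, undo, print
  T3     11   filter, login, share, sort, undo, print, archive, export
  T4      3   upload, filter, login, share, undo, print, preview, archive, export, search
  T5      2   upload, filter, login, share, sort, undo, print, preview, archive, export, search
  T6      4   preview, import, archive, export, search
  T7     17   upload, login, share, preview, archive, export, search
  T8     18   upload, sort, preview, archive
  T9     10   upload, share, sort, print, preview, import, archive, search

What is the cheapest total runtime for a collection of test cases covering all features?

6

T5, T6 cover every feature at runtime 2 + 4 = 6.
Any cover uses at least 2 test cases; among all covering selections none totals below 6.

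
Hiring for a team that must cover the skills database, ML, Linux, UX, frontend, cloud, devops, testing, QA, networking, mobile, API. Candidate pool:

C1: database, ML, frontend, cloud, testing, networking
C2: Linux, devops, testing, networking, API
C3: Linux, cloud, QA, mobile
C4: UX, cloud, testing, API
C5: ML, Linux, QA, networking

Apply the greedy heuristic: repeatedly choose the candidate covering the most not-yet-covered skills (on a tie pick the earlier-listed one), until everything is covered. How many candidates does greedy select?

4

Pick 1: C1 covers 6 new skills (database, ML, frontend, cloud, testing, networking).
Pick 2: C2 covers 3 new skills (Linux, devops, API).
Pick 3: C3 covers 2 new skills (QA, mobile).
Pick 4: C4 covers 1 new skills (UX).
Greedy uses 4 candidates.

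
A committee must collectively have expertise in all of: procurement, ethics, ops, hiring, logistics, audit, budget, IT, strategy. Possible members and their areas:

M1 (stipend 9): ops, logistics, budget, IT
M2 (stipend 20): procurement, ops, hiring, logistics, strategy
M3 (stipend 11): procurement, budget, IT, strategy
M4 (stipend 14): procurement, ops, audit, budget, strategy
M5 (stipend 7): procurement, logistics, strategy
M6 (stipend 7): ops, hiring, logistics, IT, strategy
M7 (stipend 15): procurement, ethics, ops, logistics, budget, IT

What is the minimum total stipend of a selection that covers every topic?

M4, M6, M7 cover every topic at stipend 14 + 7 + 15 = 36.
Any cover uses at least 3 members; among all covering selections none totals below 36.

36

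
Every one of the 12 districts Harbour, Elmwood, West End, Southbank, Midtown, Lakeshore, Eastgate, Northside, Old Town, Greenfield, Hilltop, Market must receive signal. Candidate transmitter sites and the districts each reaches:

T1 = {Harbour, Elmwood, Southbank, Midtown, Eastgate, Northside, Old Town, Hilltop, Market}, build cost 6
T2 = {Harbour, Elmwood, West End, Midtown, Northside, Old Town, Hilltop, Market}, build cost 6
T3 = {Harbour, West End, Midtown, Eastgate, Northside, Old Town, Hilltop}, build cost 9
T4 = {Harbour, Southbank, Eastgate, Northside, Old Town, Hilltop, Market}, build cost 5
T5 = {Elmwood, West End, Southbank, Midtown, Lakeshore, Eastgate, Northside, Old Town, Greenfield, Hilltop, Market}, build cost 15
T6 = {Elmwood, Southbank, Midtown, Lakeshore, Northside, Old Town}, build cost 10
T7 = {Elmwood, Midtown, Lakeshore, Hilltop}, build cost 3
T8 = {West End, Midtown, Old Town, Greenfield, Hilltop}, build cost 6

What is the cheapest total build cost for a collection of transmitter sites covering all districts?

T4, T7, T8 cover every district at build cost 5 + 3 + 6 = 14.
Any cover uses at least 2 transmitter sites; among all covering selections none totals below 14.

14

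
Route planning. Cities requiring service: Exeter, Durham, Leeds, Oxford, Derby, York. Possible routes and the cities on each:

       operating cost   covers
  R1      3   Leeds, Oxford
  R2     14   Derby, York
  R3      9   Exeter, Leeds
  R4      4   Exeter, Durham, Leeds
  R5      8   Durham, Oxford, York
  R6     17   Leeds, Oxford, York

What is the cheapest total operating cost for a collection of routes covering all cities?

R1, R2, R4 cover every city at operating cost 3 + 14 + 4 = 21.
Any cover uses at least 3 routes; among all covering selections none totals below 21.

21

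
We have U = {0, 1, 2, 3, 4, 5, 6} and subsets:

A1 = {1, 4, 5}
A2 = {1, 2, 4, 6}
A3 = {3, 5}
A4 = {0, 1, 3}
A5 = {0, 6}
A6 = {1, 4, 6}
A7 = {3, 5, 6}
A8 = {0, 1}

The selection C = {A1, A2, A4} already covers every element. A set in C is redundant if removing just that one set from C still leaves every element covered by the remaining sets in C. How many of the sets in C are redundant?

0

Drop A1: 5 uncovered — not redundant.
Drop A2: 2, 6 uncovered — not redundant.
Drop A4: 0, 3 uncovered — not redundant.
None of the sets in C is redundant.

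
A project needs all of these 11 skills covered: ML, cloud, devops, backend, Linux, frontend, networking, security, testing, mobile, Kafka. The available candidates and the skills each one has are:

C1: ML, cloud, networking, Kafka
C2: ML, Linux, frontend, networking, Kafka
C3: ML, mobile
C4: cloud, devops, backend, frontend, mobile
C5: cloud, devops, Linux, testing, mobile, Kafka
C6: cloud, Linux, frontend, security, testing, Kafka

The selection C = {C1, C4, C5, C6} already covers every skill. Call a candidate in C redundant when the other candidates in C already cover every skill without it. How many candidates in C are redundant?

Drop C1: ML, networking uncovered — not redundant.
Drop C4: backend uncovered — not redundant.
Drop C5: the rest still cover every skill — redundant.
Drop C6: security uncovered — not redundant.
1 redundant: C5.

1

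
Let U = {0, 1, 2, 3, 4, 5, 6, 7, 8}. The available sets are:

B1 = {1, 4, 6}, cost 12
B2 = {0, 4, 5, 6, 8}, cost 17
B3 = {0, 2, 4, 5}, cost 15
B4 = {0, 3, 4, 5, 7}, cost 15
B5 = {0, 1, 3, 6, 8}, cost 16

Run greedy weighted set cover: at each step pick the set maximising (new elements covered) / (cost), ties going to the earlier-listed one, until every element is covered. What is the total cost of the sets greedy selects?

46

Pick 1: B4 adds 5 new (0, 3, 4, 5, 7) at cost 15 (ratio 5/15).
Pick 2: B5 adds 3 new (1, 6, 8) at cost 16 (ratio 3/16).
Pick 3: B3 adds 1 new (2) at cost 15 (ratio 1/15).
Greedy total cost: 15 + 16 + 15 = 46.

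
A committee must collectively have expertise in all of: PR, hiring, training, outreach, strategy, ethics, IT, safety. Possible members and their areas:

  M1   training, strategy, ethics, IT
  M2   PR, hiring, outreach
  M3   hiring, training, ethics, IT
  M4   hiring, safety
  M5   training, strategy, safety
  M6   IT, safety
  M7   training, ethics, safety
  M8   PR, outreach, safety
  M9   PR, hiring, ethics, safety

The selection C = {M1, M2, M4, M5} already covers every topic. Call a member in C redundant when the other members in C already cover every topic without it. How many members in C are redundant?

2

Drop M1: ethics, IT uncovered — not redundant.
Drop M2: PR, outreach uncovered — not redundant.
Drop M4: the rest still cover every topic — redundant.
Drop M5: the rest still cover every topic — redundant.
2 redundant: M4, M5.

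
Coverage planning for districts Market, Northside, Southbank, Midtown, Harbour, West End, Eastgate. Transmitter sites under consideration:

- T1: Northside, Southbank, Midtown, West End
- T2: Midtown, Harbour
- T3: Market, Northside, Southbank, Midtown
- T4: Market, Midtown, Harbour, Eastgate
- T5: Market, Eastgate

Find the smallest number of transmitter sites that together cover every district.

T1, T4 together cover {Market, Northside, Southbank, Midtown, Harbour, West End, Eastgate} — every district.
No single transmitter site contains all 7 districts, so 2 is optimal.

2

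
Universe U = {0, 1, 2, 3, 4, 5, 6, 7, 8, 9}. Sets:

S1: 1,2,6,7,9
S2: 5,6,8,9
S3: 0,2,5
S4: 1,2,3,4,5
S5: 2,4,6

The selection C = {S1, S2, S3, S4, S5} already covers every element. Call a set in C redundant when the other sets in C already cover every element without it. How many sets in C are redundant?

Drop S1: 7 uncovered — not redundant.
Drop S2: 8 uncovered — not redundant.
Drop S3: 0 uncovered — not redundant.
Drop S4: 3 uncovered — not redundant.
Drop S5: the rest still cover every element — redundant.
1 redundant: S5.

1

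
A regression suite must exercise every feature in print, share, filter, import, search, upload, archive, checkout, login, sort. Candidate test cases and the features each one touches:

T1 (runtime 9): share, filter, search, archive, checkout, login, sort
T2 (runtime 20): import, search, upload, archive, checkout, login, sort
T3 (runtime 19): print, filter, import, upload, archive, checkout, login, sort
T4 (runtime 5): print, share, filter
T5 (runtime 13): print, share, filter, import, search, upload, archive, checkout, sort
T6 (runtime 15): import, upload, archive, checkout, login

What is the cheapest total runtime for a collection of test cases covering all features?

22

T1, T5 cover every feature at runtime 9 + 13 = 22.
Any cover uses at least 2 test cases; among all covering selections none totals below 22.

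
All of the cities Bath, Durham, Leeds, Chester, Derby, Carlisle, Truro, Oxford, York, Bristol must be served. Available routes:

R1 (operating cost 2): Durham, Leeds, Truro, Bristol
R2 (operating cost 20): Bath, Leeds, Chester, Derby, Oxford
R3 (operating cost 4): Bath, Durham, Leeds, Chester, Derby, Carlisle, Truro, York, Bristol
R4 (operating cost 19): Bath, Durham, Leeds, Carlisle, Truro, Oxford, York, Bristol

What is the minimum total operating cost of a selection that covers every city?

23

R3, R4 cover every city at operating cost 4 + 19 = 23.
Any cover uses at least 2 routes; among all covering selections none totals below 23.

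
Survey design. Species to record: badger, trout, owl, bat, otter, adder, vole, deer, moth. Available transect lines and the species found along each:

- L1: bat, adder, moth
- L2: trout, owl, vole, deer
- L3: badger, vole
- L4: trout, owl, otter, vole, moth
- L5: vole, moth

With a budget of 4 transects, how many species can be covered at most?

9

Choosing L1, L2, L3, L4 covers {badger, trout, owl, bat, otter, adder, vole, deer, moth} — 9 species.
That is all 9 species.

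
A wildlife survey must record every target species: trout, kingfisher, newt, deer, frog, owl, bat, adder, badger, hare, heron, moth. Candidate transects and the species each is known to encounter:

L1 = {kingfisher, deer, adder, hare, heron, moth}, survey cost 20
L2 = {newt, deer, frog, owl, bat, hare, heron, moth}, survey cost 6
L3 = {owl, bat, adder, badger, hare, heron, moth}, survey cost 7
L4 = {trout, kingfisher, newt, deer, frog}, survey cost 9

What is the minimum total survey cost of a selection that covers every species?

L3, L4 cover every species at survey cost 7 + 9 = 16.
Any cover uses at least 2 transects; among all covering selections none totals below 16.
Greedy by coverage-per-survey cost would pick L2, L3, L4 for 22 — worse than the optimum 16.

16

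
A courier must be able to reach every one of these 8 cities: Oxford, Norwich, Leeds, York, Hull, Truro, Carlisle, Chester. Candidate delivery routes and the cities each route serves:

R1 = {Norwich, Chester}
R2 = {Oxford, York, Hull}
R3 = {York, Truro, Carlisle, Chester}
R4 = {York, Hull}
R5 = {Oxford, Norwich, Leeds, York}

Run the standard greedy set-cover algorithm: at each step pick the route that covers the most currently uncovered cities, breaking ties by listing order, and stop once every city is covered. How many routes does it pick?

3

Pick 1: R3 covers 4 new cities (York, Truro, Carlisle, Chester).
Pick 2: R5 covers 3 new cities (Oxford, Norwich, Leeds).
Pick 3: R2 covers 1 new cities (Hull).
Greedy uses 3 routes.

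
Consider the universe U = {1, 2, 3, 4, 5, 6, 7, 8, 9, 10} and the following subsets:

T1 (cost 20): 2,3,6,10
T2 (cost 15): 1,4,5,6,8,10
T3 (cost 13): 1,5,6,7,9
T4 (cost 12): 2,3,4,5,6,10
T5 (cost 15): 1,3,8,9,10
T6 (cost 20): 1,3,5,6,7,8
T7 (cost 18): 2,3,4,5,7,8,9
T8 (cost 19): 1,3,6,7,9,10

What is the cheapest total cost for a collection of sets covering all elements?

T2, T7 cover every element at cost 15 + 18 = 33.
Any cover uses at least 2 sets; among all covering selections none totals below 33.
Greedy by coverage-per-cost would pick T4, T3, T2 for 40 — worse than the optimum 33.

33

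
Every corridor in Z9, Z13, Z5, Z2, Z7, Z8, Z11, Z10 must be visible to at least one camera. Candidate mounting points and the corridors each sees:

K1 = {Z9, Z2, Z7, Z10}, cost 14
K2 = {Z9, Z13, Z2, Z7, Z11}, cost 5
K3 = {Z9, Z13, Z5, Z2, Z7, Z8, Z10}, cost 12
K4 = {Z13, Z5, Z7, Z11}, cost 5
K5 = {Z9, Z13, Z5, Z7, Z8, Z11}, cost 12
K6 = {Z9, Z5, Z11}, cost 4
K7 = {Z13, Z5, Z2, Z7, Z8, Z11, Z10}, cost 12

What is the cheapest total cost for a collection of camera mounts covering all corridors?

16

K3, K6 cover every corridor at cost 12 + 4 = 16.
Any cover uses at least 2 camera mounts; among all covering selections none totals below 16.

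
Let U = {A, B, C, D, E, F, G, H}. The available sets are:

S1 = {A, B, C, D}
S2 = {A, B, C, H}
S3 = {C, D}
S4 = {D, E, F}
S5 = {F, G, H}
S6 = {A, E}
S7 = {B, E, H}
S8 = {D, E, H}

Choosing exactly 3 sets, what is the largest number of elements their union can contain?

Choosing S1, S4, S5 covers {A, B, C, D, E, F, G, H} — 8 elements.
That is all 8 elements.

8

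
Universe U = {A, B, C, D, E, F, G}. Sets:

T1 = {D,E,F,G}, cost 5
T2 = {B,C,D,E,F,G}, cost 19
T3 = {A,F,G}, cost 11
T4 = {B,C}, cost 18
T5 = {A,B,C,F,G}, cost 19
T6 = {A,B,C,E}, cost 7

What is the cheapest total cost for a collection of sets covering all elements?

12

T1, T6 cover every element at cost 5 + 7 = 12.
Any cover uses at least 2 sets; among all covering selections none totals below 12.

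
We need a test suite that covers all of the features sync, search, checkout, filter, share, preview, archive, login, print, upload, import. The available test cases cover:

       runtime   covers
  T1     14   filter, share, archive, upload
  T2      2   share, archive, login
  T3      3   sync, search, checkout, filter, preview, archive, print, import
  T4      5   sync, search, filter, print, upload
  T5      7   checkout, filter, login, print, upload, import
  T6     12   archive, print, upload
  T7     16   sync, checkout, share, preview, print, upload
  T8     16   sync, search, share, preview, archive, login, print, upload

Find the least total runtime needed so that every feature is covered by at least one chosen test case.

T2, T3, T4 cover every feature at runtime 2 + 3 + 5 = 10.
Any cover uses at least 2 test cases; among all covering selections none totals below 10.

10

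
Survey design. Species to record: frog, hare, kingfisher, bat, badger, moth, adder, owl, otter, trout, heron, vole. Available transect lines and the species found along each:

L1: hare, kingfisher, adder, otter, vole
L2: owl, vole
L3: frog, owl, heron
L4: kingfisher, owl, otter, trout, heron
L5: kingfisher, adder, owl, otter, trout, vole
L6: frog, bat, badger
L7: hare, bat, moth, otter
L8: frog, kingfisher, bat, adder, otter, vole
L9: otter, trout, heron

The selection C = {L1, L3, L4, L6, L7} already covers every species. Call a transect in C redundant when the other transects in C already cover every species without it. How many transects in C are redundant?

Drop L1: adder, vole uncovered — not redundant.
Drop L3: the rest still cover every species — redundant.
Drop L4: trout uncovered — not redundant.
Drop L6: badger uncovered — not redundant.
Drop L7: moth uncovered — not redundant.
1 redundant: L3.

1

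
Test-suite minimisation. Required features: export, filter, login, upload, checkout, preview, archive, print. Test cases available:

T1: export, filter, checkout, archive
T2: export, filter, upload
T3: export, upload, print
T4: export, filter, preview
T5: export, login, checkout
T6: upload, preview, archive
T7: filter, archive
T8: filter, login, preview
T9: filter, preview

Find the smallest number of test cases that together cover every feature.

3

T1, T3, T8 together cover {export, filter, login, upload, checkout, preview, archive, print} — every feature.
No 2 of the 9 test cases cover everything (all 36 pairs fall short), so 3 is minimum.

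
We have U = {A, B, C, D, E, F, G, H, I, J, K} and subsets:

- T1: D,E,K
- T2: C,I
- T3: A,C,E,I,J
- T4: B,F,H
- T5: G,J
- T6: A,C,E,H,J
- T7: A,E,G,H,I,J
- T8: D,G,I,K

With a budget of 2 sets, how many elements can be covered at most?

Choosing T6, T8 covers {A, C, D, E, G, H, I, J, K} — 9 elements.
No choice of 2 sets does better; here B, F are left uncovered.

9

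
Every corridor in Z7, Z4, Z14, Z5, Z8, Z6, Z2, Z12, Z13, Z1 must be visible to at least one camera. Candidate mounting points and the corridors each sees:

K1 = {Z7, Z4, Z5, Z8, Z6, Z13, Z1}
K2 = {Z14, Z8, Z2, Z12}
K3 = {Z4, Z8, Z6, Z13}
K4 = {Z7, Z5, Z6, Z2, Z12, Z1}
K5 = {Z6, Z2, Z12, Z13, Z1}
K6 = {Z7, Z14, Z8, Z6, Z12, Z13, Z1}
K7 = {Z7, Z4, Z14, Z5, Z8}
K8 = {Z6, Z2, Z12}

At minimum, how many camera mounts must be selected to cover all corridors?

K1, K2 together cover {Z7, Z4, Z14, Z5, Z8, Z6, Z2, Z12, Z13, Z1} — every corridor.
No single camera mount contains all 10 corridors, so 2 is optimal.

2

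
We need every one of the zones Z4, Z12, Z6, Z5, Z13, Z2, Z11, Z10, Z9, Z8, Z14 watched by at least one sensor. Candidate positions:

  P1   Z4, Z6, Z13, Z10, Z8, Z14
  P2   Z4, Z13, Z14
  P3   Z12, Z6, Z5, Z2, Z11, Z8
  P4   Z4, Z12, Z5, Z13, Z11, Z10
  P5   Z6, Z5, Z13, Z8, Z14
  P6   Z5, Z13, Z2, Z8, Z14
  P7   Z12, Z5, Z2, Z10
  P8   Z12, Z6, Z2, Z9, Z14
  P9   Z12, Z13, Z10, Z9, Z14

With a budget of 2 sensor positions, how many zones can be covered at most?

Choosing P1, P3 covers {Z4, Z12, Z6, Z5, Z13, Z2, Z11, Z10, Z8, Z14} — 10 zones.
No choice of 2 sensor positions does better; here Z9 is left uncovered.

10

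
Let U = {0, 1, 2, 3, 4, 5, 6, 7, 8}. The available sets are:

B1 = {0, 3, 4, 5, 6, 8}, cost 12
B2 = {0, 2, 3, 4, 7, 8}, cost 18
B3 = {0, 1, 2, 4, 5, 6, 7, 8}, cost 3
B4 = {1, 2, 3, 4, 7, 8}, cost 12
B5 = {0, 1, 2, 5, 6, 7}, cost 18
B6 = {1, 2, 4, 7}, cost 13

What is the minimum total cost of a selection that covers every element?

B1, B3 cover every element at cost 12 + 3 = 15.
Any cover uses at least 2 sets; among all covering selections none totals below 15.

15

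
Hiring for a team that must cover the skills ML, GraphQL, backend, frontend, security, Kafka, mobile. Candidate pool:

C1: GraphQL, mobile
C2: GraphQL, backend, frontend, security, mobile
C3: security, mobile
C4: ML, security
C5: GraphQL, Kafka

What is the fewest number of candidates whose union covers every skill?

C2, C4, C5 together cover {ML, GraphQL, backend, frontend, security, Kafka, mobile} — every skill.
No 2 of the 5 candidates cover everything (all 10 pairs fall short), so 3 is minimum.

3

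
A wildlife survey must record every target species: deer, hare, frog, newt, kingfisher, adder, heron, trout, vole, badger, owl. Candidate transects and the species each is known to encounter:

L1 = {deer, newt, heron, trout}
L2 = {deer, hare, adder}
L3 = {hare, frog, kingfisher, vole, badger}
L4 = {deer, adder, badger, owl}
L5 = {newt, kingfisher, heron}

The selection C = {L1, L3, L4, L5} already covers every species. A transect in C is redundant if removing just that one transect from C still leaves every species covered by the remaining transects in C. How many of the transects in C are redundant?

Drop L1: trout uncovered — not redundant.
Drop L3: hare, frog, vole uncovered — not redundant.
Drop L4: adder, owl uncovered — not redundant.
Drop L5: the rest still cover every species — redundant.
1 redundant: L5.

1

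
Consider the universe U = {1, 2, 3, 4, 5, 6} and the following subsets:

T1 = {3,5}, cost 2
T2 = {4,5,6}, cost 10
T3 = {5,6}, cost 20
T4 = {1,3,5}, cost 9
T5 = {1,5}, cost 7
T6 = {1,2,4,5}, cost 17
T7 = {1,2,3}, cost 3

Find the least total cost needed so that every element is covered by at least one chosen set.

T2, T7 cover every element at cost 10 + 3 = 13.
Any cover uses at least 2 sets; among all covering selections none totals below 13.
Greedy by coverage-per-cost would pick T1, T7, T2 for 15 — worse than the optimum 13.

13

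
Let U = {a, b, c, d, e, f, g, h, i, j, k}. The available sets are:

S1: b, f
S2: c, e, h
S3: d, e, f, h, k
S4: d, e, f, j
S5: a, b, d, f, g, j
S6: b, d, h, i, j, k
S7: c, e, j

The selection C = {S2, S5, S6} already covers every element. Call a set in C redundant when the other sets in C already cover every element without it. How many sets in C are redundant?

0

Drop S2: c, e uncovered — not redundant.
Drop S5: a, f, g uncovered — not redundant.
Drop S6: i, k uncovered — not redundant.
None of the sets in C is redundant.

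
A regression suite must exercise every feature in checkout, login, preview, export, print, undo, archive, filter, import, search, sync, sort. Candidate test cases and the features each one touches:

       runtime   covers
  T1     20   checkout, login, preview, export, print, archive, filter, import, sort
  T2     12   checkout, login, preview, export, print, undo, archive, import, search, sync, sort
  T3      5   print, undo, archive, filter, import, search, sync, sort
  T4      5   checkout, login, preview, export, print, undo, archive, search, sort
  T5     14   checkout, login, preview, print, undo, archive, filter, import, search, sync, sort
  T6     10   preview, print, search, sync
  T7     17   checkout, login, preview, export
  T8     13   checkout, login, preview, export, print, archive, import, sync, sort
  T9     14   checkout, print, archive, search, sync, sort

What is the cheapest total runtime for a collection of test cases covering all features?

T3, T4 cover every feature at runtime 5 + 5 = 10.
Any cover uses at least 2 test cases; among all covering selections none totals below 10.

10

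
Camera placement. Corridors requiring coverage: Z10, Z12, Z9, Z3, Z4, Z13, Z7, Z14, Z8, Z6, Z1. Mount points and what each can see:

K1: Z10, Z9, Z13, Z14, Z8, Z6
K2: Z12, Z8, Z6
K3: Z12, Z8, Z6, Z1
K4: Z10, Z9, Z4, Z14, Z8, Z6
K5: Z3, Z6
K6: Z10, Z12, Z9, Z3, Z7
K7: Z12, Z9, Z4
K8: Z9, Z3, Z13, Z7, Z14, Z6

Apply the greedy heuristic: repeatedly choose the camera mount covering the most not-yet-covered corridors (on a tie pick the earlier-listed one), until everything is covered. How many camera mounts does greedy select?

Pick 1: K1 covers 6 new corridors (Z10, Z9, Z13, Z14, Z8, Z6).
Pick 2: K6 covers 3 new corridors (Z12, Z3, Z7).
Pick 3: K3 covers 1 new corridors (Z1).
Pick 4: K4 covers 1 new corridors (Z4).
Greedy uses 4 camera mounts. (The true minimum is 3.)

4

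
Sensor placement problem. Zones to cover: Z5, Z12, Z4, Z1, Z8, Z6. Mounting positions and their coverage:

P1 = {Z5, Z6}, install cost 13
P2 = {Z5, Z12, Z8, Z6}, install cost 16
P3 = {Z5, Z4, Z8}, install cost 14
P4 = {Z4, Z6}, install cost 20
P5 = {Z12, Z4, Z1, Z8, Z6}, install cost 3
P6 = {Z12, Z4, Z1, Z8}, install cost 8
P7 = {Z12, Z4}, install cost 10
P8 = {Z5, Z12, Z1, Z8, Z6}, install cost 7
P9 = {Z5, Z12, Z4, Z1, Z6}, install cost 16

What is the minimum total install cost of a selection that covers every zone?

10

P5, P8 cover every zone at install cost 3 + 7 = 10.
Any cover uses at least 2 sensor positions; among all covering selections none totals below 10.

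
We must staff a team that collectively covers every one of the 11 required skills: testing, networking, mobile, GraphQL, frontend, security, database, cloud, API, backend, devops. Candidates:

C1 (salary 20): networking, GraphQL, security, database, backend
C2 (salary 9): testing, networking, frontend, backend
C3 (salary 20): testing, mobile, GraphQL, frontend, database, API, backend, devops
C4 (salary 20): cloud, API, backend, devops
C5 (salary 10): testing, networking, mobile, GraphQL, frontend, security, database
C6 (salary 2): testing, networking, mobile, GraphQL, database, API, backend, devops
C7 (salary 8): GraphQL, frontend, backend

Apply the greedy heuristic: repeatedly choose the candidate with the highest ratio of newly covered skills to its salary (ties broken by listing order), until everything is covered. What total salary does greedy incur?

32

Pick 1: C6 adds 8 new (testing, networking, mobile, GraphQL, database, API, backend, devops) at salary 2 (ratio 8/2).
Pick 2: C5 adds 2 new (frontend, security) at salary 10 (ratio 2/10).
Pick 3: C4 adds 1 new (cloud) at salary 20 (ratio 1/20).
Greedy total salary: 2 + 10 + 20 = 32. (The true optimum is 30, so greedy overshoots here.)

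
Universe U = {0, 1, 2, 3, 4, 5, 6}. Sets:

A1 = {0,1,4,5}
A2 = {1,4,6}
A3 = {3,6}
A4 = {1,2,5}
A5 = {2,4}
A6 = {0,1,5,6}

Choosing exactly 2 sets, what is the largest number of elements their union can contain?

6

Choosing A1, A3 covers {0, 1, 3, 4, 5, 6} — 6 elements.
No choice of 2 sets does better; here 2 is left uncovered.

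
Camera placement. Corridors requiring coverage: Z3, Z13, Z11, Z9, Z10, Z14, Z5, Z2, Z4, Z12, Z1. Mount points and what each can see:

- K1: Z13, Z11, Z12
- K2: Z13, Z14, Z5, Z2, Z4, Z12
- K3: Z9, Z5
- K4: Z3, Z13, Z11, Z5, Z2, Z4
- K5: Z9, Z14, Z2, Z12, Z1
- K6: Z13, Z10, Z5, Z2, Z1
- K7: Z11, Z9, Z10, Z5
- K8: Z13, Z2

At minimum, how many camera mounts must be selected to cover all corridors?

K4, K5, K6 together cover {Z3, Z13, Z11, Z9, Z10, Z14, Z5, Z2, Z4, Z12, Z1} — every corridor.
No 2 of the 8 camera mounts cover everything (all 28 pairs fall short), so 3 is minimum.
Greedy (largest uncovered first) would take K2, K7, K4, K5 — 4 camera mounts — but 3 suffice.

3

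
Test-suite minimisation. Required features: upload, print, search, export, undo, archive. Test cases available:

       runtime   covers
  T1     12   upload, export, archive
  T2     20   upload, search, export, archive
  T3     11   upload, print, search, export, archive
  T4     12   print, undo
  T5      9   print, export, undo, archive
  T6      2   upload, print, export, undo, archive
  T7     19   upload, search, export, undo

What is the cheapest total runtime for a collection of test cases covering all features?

T3, T6 cover every feature at runtime 11 + 2 = 13.
Any cover uses at least 2 test cases; among all covering selections none totals below 13.

13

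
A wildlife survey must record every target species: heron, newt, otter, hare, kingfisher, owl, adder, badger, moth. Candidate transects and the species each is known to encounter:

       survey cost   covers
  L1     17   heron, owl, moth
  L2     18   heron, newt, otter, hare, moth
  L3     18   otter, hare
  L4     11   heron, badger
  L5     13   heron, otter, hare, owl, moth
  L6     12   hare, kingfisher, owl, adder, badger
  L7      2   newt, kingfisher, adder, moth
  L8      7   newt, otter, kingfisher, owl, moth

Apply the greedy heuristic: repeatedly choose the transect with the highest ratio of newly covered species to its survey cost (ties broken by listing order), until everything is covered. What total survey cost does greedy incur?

26

Pick 1: L7 adds 4 new (newt, kingfisher, adder, moth) at survey cost 2 (ratio 4/2).
Pick 2: L5 adds 4 new (heron, otter, hare, owl) at survey cost 13 (ratio 4/13).
Pick 3: L4 adds 1 new (badger) at survey cost 11 (ratio 1/11).
Greedy total survey cost: 2 + 13 + 11 = 26.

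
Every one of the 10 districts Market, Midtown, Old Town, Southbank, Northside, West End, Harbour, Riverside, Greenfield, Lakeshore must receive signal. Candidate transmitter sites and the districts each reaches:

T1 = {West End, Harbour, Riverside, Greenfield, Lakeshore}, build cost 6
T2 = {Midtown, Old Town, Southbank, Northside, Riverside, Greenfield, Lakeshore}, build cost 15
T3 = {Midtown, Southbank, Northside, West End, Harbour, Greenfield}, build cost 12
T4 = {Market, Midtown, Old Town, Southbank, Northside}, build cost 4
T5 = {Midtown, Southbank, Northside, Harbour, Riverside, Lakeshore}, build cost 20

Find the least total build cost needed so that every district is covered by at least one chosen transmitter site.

T1, T4 cover every district at build cost 6 + 4 = 10.
Any cover uses at least 2 transmitter sites; among all covering selections none totals below 10.

10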